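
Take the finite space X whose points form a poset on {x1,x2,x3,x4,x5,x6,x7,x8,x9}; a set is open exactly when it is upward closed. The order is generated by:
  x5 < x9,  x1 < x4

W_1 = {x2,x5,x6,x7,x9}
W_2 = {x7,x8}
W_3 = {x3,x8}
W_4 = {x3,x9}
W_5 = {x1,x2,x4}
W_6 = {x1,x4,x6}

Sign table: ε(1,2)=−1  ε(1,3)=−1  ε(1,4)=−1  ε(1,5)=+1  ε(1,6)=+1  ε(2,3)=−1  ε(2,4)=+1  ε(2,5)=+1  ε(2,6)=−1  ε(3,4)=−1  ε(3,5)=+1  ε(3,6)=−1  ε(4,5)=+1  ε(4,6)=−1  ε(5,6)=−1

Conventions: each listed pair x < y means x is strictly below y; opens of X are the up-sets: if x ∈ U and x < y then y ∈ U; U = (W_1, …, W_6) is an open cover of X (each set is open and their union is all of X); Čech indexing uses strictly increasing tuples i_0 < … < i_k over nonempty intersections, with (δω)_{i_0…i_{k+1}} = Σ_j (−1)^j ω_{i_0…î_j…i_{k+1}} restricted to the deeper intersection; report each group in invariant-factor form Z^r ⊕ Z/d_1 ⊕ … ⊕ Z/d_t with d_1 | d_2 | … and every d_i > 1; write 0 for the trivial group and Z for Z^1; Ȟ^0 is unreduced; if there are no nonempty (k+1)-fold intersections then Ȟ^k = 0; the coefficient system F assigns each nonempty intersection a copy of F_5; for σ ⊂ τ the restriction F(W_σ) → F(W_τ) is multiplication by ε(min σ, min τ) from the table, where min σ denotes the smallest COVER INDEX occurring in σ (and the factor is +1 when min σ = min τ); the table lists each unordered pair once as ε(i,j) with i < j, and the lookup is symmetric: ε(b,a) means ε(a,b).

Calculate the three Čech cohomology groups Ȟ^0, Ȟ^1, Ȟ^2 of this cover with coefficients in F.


intersection data:
  W12={x7} W14={x9} W15={x2} W16={x6} W23={x8} W34={x3} W56={x1,x4}
C dims 6,7; δ0: rk_F5 6
Ȟ^0 = (6 − 6) − 0 = 0, so Ȟ^0 ≅ 0
Ȟ^1 = (7 − 0) − 6 = 1, so Ȟ^1 ≅ Z/5
Ȟ^2 = (0 − 0) − 0 = 0, so Ȟ^2 ≅ 0

Ȟ^0 ≅ 0; Ȟ^1 ≅ Z/5; Ȟ^2 ≅ 0


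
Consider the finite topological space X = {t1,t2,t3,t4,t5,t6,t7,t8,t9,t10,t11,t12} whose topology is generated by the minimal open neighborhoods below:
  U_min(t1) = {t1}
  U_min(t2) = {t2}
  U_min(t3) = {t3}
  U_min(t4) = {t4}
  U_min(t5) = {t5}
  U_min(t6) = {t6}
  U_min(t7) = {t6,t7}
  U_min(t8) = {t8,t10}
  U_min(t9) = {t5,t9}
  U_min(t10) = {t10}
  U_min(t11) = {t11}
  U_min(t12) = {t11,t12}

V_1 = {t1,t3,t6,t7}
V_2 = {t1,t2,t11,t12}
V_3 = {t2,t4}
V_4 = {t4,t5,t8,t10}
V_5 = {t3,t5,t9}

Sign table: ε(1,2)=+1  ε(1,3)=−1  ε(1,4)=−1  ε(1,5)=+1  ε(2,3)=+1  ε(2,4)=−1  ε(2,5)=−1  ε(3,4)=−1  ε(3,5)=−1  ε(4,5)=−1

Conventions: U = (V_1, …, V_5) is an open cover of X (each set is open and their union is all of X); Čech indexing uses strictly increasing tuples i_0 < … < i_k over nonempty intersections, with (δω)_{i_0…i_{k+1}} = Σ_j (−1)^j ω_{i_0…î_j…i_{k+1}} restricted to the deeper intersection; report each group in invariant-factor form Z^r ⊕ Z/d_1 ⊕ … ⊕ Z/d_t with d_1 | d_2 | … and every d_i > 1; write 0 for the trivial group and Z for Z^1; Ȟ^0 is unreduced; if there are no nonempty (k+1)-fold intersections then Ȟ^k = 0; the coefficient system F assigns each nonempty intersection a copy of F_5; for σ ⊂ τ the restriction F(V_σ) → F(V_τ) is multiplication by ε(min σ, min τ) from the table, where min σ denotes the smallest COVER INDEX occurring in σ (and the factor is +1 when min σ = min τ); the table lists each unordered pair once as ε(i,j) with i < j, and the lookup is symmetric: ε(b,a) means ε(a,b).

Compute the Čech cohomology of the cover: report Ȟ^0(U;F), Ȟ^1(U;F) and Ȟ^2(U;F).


Ȟ^0 = Z/5, Ȟ^1 = Z/5 and Ȟ^2 = 0

cover nerve:
  V12={t1} V15={t3} V23={t2} V34={t4} V45={t5}
C dims 5,5; δ0: rk_F5 4
Ȟ^0: (5−4)−0=1 ⇒ Z/5
Ȟ^1: (5−0)−4=1 ⇒ Z/5
Ȟ^2: (0−0)−0=0 ⇒ 0


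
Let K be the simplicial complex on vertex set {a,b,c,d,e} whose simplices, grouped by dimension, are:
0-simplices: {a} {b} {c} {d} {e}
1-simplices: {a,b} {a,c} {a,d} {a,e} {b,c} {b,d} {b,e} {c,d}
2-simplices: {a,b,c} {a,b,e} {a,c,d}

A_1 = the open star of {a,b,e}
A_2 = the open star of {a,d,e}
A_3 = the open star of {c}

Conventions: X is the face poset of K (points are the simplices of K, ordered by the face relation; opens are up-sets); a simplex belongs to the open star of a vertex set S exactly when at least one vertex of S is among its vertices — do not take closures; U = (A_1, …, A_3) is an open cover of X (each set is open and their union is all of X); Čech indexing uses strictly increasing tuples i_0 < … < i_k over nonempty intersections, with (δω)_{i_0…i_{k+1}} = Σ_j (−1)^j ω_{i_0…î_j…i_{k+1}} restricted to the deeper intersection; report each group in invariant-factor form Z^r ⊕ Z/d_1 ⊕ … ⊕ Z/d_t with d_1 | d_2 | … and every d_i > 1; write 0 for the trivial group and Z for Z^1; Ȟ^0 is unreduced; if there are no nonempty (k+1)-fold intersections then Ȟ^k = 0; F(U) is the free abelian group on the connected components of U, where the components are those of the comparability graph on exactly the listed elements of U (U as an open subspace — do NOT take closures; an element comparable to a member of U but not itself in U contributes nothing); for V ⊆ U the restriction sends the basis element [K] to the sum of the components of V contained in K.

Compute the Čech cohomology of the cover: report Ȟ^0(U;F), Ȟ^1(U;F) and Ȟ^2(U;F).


Ȟ^0(U;F) ≅ Z, Ȟ^1(U;F) ≅ Z and Ȟ^2(U;F) ≅ 0

nerve simplices:
  A1={{a},{b},{e},{a,b},{a,c},{a,d},{a,e},{b,c},{b,d},{b,e},{a,b,c},{a,b,e},{a,c,d}} A2={{a},{d},{e},{a,b},{a,c},{a,d},{a,e},{b,d},{b,e},{c,d},{a,b,c},{a,b,e},{a,c,d}} A3={{c},{a,c},{b,c},{c,d},{a,b,c},{a,c,d}}
  A12={{a},{e},{a,b},{a,c},{a,d},{a,e},{b,d},{b,e},{a,b,c},{a,b,e},{a,c,d}} A13={{a,c},{b,c},{a,b,c},{a,c,d}} A23={{a,c},{c,d},{a,b,c},{a,c,d}}
  A123={{a,c},{a,b,c},{a,c,d}}
components per intersection:
  A1: {{a},{b},{e},{a,b},{a,c},{a,d},{a,e},{b,c},{b,d},{b,e},{a,b,c},{a,b,e},{a,c,d}}
  A2: {{a},{d},{e},{a,b},{a,c},{a,d},{a,e},{b,d},{b,e},{c,d},{a,b,c},{a,b,e},{a,c,d}}
  A3: {{c},{a,c},{b,c},{c,d},{a,b,c},{a,c,d}}
  A12: {{a},{e},{a,b},{a,c},{a,d},{a,e},{b,e},{a,b,c},{a,b,e},{a,c,d}} {{b,d}}
  A13: {{a,c},{b,c},{a,b,c},{a,c,d}}
  A23: {{a,c},{c,d},{a,b,c},{a,c,d}}
  A123: {{a,c},{a,b,c},{a,c,d}}
C dims 3,4,1; δ0: rk 2, SNF 1^2; δ1: rk 1, SNF 1^1
degree 0: 3−2−0 = 1 → Ȟ^0 ≅ Z
degree 1: 4−1−2 = 1 → Ȟ^1 ≅ Z
degree 2: 1−0−1 = 0 → Ȟ^2 ≅ 0


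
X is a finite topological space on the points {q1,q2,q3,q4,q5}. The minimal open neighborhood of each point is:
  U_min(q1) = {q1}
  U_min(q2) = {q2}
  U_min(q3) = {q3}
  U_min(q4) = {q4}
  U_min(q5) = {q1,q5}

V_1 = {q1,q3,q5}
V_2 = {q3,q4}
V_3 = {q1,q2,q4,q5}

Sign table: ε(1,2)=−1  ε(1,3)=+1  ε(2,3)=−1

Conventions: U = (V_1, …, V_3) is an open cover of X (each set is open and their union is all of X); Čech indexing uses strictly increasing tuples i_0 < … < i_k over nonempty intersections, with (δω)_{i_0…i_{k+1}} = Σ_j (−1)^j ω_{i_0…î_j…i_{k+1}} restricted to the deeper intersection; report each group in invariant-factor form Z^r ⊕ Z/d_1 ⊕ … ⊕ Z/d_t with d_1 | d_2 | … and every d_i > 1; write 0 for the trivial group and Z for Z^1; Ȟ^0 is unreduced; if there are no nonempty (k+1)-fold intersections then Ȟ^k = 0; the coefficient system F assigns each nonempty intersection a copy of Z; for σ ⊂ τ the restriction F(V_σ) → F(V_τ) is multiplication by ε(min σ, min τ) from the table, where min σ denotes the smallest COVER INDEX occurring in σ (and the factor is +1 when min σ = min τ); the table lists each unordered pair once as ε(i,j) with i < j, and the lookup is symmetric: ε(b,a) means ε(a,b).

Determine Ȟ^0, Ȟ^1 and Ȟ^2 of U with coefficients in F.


Ȟ^0 ≅ Z,  Ȟ^1 ≅ Z,  Ȟ^2 ≅ 0

nerve of the cover:
  V12={q3} V13={q1,q5} V23={q4}
C dims 3,3; δ0: rk 2, SNF 1^2
Ȟ^0 = (3 − 2) − 0 = 1, so Ȟ^0 ≅ Z
Ȟ^1 = (3 − 0) − 2 = 1, so Ȟ^1 ≅ Z
Ȟ^2 = (0 − 0) − 0 = 0, so Ȟ^2 ≅ 0


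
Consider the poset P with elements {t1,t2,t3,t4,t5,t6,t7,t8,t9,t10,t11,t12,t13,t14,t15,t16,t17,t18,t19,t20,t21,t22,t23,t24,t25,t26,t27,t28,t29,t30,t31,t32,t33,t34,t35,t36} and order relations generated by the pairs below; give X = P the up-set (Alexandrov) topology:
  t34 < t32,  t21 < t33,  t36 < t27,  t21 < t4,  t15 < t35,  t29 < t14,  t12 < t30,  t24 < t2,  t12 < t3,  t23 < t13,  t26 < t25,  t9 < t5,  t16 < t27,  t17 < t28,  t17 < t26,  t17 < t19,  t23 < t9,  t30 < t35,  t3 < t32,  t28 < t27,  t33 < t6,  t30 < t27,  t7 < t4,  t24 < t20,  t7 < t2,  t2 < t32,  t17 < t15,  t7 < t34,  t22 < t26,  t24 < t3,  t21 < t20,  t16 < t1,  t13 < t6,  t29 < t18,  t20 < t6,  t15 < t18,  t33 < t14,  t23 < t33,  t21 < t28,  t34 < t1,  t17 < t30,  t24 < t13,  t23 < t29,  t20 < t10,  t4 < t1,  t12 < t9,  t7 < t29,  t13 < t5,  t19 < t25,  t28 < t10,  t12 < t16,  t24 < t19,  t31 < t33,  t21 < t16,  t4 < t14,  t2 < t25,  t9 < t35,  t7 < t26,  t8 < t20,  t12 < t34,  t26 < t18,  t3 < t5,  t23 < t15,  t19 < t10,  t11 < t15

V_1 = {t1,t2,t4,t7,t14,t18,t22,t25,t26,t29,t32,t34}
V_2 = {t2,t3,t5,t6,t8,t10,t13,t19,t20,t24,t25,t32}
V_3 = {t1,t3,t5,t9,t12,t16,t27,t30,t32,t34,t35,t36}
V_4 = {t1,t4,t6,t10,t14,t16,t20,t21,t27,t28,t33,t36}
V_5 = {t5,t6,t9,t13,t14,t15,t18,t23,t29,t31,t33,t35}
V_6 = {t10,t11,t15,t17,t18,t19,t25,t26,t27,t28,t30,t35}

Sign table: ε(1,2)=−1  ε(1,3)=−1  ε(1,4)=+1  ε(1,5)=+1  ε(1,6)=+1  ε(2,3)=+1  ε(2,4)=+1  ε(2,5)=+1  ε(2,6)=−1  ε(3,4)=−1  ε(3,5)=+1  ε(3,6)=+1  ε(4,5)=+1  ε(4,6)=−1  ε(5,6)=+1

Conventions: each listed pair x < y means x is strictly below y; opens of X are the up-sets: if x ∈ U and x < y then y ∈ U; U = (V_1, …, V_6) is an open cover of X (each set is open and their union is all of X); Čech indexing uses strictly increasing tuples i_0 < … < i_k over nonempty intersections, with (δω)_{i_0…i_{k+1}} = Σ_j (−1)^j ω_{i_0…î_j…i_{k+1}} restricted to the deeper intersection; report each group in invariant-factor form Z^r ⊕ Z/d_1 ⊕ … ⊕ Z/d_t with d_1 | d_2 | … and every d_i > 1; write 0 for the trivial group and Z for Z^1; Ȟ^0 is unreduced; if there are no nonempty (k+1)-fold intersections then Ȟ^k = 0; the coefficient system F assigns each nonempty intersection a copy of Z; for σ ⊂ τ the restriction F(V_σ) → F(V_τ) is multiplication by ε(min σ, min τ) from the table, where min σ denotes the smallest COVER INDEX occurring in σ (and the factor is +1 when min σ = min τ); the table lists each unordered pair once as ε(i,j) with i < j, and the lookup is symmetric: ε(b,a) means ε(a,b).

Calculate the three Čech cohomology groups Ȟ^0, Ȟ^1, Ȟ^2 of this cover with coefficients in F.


cover nerve:
  V12={t2,t25,t32} V13={t1,t32,t34} V14={t1,t4,t14} V15={t14,t18,t29} V16={t18,t25,t26} V23={t3,t5,t32} V24={t6,t10,t20} V25={t5,t6,t13} V26={t10,t19,t25} V34={t1,t16,t27,t36} V35={t5,t9,t35} V36={t27,t30,t35} V45={t6,t14,t33} V46={t10,t27,t28} V56={t15,t18,t35}
  V123={t32} V126={t25} V134={t1} V145={t14} V156={t18} V235={t5} V245={t6} V246={t10} V346={t27} V356={t35}
C dims 6,15,10; δ0: rk 6, SNF 1^5·2; δ1: rk 9, SNF 1^9
Ȟ^0: (6−6)−0=0 ⇒ 0
Ȟ^1: (15−9)−6=0 plus torsion [2] ⇒ Z/2
Ȟ^2: (10−0)−9=1 ⇒ Z

Ȟ^0(U;F) ≅ 0,  Ȟ^1(U;F) ≅ Z/2,  Ȟ^2(U;F) ≅ Z


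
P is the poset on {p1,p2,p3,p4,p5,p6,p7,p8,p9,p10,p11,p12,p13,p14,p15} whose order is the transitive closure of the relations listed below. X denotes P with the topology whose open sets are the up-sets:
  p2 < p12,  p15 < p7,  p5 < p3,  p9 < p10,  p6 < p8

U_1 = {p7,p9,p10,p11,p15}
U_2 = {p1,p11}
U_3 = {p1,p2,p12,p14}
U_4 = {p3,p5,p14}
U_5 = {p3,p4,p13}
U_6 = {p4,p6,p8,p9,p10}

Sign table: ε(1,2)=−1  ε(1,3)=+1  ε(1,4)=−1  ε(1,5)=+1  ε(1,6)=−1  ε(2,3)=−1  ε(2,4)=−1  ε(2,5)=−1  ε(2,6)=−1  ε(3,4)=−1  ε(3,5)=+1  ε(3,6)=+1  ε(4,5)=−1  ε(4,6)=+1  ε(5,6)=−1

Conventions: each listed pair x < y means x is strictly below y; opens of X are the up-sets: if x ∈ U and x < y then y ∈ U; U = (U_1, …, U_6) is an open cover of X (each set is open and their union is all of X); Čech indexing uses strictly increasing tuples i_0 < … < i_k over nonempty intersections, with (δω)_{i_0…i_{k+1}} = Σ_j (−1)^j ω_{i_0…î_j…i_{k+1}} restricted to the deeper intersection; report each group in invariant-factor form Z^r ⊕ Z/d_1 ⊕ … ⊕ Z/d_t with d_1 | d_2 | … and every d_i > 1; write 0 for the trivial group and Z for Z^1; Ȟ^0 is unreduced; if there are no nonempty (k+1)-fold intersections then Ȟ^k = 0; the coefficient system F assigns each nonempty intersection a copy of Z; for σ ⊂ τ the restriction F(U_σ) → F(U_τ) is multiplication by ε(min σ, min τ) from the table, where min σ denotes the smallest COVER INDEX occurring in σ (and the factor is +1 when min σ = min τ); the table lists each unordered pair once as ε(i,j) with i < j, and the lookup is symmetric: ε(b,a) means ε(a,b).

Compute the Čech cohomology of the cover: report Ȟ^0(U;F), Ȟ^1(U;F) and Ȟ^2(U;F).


Ȟ^0 = Z,  Ȟ^1 = Z,  Ȟ^2 = 0

nerve of the cover:
  U12={p11} U16={p9,p10} U23={p1} U34={p14} U45={p3} U56={p4}
C dims 6,6; δ0: rk 5, SNF 1^5
Ȟ^0 = (6 − 5) − 0 = 1, so Ȟ^0 ≅ Z
Ȟ^1 = (6 − 0) − 5 = 1, so Ȟ^1 ≅ Z
Ȟ^2 = (0 − 0) − 0 = 0, so Ȟ^2 ≅ 0


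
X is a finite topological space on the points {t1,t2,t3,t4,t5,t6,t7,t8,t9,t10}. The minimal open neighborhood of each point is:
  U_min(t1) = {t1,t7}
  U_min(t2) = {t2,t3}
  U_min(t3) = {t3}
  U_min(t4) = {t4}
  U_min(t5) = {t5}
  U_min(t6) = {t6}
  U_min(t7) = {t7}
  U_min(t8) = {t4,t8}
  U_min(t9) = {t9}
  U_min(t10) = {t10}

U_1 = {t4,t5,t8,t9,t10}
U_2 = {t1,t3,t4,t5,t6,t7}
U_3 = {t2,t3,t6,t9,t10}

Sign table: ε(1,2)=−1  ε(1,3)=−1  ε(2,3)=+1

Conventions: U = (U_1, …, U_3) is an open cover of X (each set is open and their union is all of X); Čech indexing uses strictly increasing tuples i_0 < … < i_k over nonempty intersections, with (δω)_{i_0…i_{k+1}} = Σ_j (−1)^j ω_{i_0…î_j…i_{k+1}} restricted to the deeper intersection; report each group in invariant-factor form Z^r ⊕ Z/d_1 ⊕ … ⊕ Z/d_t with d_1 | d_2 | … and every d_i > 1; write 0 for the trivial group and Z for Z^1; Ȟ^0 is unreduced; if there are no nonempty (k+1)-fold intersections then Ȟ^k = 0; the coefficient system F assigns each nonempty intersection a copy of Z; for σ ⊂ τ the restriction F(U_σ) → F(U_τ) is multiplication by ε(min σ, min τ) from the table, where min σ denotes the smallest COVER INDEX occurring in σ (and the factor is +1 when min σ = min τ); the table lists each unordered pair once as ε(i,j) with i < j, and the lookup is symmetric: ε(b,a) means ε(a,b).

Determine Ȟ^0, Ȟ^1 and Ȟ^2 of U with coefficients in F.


cover nerve:
  U12={t4,t5} U13={t9,t10} U23={t3,t6}
C dims 3,3; δ0: rk 2, SNF 1^2
Ȟ^0: (3−2)−0=1 ⇒ Z
Ȟ^1: (3−0)−2=1 ⇒ Z
Ȟ^2: (0−0)−0=0 ⇒ 0

Ȟ^0(U;F) ≅ Z,  Ȟ^1(U;F) ≅ Z,  Ȟ^2(U;F) ≅ 0


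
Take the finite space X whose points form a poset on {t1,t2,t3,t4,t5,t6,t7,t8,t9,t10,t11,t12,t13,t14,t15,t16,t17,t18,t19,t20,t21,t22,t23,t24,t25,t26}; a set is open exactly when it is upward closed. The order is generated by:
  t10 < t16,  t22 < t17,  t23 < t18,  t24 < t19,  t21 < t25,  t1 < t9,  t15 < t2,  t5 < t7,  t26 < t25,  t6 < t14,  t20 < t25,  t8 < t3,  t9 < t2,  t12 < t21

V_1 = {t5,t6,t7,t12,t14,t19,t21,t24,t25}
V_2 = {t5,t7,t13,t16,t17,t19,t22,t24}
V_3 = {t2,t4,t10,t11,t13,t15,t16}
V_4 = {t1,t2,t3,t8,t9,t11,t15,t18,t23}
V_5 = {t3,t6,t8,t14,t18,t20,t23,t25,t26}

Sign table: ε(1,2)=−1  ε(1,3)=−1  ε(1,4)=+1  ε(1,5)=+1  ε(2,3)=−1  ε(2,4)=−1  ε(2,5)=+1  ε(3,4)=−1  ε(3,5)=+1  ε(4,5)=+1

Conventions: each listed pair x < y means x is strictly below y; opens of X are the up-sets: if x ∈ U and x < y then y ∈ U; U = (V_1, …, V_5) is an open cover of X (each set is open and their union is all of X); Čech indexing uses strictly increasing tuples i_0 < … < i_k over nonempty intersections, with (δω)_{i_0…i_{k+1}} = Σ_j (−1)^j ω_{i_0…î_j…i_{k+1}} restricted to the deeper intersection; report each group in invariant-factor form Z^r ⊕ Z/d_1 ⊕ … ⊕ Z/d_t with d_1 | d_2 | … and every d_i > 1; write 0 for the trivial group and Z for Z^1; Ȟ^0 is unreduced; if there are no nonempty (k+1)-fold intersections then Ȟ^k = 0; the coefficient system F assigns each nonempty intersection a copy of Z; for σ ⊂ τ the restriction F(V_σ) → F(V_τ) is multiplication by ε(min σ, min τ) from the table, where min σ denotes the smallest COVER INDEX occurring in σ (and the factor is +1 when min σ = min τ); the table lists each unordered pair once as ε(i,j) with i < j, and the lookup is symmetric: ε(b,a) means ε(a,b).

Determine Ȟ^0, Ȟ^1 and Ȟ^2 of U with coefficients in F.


Ȟ^0(U;F) ≅ 0; Ȟ^1(U;F) ≅ Z/2; Ȟ^2(U;F) ≅ 0

nonempty intersections:
  V12={t5,t7,t19,t24} V15={t6,t14,t25} V23={t13,t16} V34={t2,t11,t15} V45={t3,t8,t18,t23}
C dims 5,5; δ0: rk 5, SNF 1^4·2
Ȟ^0: (5−5)−0=0 ⇒ 0
Ȟ^1: (5−0)−5=0 plus torsion [2] ⇒ Z/2
Ȟ^2: (0−0)−0=0 ⇒ 0


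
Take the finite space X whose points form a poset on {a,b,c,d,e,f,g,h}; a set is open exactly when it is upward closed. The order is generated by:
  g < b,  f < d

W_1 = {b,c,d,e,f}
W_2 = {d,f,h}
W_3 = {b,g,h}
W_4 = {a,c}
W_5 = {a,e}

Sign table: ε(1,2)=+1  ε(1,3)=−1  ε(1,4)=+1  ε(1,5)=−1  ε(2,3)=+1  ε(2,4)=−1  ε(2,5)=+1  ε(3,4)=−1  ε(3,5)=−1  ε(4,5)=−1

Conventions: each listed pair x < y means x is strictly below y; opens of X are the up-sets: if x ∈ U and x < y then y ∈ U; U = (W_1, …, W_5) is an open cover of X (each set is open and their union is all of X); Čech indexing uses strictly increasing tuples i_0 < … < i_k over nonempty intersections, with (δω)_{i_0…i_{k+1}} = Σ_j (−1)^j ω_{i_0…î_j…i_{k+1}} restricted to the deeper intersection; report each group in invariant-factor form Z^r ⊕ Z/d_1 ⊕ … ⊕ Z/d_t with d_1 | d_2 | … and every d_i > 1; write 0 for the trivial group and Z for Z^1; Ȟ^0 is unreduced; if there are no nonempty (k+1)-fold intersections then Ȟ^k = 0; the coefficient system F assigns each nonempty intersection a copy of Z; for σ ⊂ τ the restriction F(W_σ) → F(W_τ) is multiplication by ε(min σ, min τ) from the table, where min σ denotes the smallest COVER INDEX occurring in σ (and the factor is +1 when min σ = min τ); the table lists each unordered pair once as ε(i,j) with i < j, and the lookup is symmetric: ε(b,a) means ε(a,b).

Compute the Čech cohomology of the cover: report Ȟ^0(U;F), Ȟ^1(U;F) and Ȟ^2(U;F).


Ȟ^0(U;F) ≅ 0, Ȟ^1(U;F) ≅ Z ⊕ Z/2, Ȟ^2(U;F) ≅ 0

cover nerve:
  W12={d,f} W13={b} W14={c} W15={e} W23={h} W45={a}
C dims 5,6; δ0: rk 5, SNF 1^4·2
Ȟ^0: (5−5)−0=0 ⇒ 0
Ȟ^1: (6−0)−5=1 plus torsion [2] ⇒ Z ⊕ Z/2
Ȟ^2: (0−0)−0=0 ⇒ 0


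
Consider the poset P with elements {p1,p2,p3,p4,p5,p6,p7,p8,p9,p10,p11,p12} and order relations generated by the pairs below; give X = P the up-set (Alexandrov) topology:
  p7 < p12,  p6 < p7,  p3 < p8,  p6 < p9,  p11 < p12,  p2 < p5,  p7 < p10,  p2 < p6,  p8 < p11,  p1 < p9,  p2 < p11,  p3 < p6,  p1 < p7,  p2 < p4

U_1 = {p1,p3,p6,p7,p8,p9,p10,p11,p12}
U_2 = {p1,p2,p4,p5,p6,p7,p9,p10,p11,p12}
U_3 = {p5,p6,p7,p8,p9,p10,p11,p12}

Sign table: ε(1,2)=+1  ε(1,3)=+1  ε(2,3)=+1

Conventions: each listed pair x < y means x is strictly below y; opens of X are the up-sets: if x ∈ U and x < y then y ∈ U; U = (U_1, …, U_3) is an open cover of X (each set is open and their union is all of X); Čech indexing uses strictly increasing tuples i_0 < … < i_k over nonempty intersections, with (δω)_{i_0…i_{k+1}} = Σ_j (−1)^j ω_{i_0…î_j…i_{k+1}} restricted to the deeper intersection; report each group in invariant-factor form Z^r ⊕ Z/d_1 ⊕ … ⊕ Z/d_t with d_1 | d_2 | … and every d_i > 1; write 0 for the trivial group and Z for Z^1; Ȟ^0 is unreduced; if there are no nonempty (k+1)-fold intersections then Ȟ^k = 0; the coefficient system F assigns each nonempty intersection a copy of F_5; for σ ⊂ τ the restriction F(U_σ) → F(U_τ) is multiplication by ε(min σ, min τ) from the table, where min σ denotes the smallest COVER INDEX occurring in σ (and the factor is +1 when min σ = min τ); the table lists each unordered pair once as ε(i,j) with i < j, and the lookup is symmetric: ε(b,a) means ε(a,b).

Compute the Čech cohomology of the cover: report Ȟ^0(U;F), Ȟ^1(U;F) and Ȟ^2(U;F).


Ȟ^0 ≅ Z/5; Ȟ^1 ≅ 0; Ȟ^2 ≅ 0

nerve of the cover:
  U12={p1,p6,p7,p9,p10,p11,p12} U13={p6,p7,p8,p9,p10,p11,p12} U23={p5,p6,p7,p9,p10,p11,p12}
  U123={p6,p7,p9,p10,p11,p12}
C dims 3,3,1; δ0: rk_F5 2; δ1: rk_F5 1
Ȟ^0 = (3 − 2) − 0 = 1, so Ȟ^0 ≅ Z/5
Ȟ^1 = (3 − 1) − 2 = 0, so Ȟ^1 ≅ 0
Ȟ^2 = (1 − 0) − 1 = 0, so Ȟ^2 ≅ 0


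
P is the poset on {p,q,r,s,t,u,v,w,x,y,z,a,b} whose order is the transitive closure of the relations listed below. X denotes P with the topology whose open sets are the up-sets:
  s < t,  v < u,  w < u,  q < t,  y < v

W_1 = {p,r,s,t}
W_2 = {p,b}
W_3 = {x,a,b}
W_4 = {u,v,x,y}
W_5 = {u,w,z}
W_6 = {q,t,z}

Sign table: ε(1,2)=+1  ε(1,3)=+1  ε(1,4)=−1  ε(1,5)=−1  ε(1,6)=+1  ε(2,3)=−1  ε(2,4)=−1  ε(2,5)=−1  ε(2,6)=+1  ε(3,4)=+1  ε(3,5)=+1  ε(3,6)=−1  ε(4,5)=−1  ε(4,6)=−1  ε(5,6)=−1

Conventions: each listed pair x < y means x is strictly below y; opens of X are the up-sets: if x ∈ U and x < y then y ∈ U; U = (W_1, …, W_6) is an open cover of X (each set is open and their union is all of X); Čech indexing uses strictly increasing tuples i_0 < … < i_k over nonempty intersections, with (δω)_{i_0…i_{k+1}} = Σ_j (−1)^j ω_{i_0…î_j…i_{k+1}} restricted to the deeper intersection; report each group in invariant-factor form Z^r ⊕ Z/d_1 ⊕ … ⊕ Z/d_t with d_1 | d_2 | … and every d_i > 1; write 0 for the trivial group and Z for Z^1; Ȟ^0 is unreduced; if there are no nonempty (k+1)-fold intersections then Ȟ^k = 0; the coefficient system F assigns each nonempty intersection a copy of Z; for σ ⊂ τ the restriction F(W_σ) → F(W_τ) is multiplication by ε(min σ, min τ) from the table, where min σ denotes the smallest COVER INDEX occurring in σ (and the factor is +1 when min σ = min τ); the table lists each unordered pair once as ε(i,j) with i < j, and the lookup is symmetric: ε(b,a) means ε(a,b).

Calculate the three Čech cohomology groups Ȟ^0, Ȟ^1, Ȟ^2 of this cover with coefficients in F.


Ȟ^0 ≅ 0, Ȟ^1 ≅ Z/2 and Ȟ^2 ≅ 0

nerve simplices:
  W12={p} W16={t} W23={b} W34={x} W45={u} W56={z}
C dims 6,6; δ0: rk 6, SNF 1^5·2
degree 0: 6−6−0 = 0 → Ȟ^0 ≅ 0
degree 1: 6−0−6 = 0 plus torsion [2] → Ȟ^1 ≅ Z/2
degree 2: 0−0−0 = 0 → Ȟ^2 ≅ 0


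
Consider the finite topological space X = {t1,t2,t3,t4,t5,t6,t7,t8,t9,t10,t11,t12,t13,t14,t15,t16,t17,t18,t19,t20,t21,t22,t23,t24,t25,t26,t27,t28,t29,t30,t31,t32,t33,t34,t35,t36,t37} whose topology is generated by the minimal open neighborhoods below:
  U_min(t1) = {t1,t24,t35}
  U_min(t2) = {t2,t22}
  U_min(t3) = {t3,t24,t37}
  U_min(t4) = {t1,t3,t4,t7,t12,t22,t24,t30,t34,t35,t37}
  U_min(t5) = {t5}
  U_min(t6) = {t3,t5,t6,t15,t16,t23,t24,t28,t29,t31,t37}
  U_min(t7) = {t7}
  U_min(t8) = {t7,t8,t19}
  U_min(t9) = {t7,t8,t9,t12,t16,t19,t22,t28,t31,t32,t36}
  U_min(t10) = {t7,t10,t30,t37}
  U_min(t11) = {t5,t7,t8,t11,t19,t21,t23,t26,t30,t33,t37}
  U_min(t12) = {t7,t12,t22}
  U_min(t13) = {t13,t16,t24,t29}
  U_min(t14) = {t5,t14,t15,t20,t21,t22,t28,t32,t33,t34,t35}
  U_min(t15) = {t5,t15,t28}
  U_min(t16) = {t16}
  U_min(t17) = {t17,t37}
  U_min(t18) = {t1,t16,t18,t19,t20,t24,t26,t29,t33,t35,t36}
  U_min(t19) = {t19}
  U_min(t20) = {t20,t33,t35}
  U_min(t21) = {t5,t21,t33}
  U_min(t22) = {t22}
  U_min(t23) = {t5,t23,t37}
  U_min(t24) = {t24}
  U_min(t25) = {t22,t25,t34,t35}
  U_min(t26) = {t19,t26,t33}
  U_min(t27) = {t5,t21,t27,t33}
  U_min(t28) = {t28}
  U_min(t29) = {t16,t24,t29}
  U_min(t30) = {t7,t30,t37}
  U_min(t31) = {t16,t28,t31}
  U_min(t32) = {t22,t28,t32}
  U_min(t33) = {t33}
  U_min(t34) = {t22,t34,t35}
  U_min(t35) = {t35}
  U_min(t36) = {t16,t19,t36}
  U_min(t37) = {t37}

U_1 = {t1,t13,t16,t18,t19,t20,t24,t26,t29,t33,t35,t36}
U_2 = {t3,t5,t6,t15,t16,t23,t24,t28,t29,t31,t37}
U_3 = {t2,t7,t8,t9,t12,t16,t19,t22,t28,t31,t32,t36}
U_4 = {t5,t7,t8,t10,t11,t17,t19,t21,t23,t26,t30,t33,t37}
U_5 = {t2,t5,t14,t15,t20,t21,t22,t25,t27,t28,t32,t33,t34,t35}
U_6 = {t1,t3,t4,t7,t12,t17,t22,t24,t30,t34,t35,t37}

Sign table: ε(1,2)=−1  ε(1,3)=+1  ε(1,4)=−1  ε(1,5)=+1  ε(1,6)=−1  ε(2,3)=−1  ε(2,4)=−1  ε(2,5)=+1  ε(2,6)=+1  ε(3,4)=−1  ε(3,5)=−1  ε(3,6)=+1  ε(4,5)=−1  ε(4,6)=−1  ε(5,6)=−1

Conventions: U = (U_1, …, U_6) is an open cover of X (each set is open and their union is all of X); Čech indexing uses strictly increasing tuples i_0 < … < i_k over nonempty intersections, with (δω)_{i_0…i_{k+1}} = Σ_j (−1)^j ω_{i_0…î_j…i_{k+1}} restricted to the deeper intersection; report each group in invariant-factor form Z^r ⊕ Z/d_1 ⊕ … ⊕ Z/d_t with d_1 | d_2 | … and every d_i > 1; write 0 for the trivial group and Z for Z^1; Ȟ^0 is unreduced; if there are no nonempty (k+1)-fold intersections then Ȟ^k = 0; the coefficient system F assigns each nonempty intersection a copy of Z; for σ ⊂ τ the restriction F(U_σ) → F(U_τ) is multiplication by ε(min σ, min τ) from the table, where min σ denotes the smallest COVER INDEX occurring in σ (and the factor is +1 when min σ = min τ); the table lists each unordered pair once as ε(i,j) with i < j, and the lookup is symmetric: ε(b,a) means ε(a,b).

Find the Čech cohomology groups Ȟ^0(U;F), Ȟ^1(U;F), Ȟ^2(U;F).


Ȟ^0 = 0; Ȟ^1 = Z/2; Ȟ^2 = Z

nonempty overlaps:
  U12={t16,t24,t29} U13={t16,t19,t36} U14={t19,t26,t33} U15={t20,t33,t35} U16={t1,t24,t35} U23={t16,t28,t31} U24={t5,t23,t37} U25={t5,t15,t28} U26={t3,t24,t37} U34={t7,t8,t19} U35={t2,t22,t28,t32} U36={t7,t12,t22} U45={t5,t21,t33} U46={t7,t17,t30,t37} U56={t22,t34,t35}
  U123={t16} U126={t24} U134={t19} U145={t33} U156={t35} U235={t28} U245={t5} U246={t37} U346={t7} U356={t22}
C dims 6,15,10; δ0: rk 6, SNF 1^5·2; δ1: rk 9, SNF 1^9
degree 0: 6−6−0 = 0 → Ȟ^0 ≅ 0
degree 1: 15−9−6 = 0 plus torsion [2] → Ȟ^1 ≅ Z/2
degree 2: 10−0−9 = 1 → Ȟ^2 ≅ Z


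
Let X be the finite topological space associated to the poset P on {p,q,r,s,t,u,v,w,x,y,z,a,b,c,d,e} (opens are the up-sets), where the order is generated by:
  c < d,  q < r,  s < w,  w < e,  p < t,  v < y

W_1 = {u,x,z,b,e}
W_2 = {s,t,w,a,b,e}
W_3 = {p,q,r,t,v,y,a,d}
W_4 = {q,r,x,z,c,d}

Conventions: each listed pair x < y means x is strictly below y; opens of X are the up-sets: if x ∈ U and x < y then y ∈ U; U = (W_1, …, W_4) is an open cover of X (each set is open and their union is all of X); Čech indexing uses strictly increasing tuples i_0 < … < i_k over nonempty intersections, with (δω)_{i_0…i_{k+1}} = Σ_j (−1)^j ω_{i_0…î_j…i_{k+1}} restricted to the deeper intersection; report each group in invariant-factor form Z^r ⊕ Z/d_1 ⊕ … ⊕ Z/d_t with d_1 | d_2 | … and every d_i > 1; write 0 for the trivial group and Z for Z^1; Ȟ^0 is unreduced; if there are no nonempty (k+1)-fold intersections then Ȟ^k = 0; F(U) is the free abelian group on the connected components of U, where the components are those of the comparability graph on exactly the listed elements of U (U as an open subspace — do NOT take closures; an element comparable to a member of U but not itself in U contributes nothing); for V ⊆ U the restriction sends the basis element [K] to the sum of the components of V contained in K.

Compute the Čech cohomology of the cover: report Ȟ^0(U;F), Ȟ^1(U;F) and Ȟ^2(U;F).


nonempty intersections:
  W12={b,e} W14={x,z} W23={t,a} W34={q,r,d}
components per intersection:
  W1: {u} {x} {z} {b} {e}
  W2: {s,w,e} {t} {a} {b}
  W3: {p,t} {q,r} {v,y} {a} {d}
  W4: {q,r} {x} {z} {c,d}
  W12: {b} {e}
  W14: {x} {z}
  W23: {t} {a}
  W34: {q,r} {d}
C dims 18,8; δ0: rk 8, SNF 1^8
Ȟ^0: (18−8)−0=10 ⇒ Z^10
Ȟ^1: (8−0)−8=0 ⇒ 0
Ȟ^2: (0−0)−0=0 ⇒ 0

Ȟ^0 = Z^10; Ȟ^1 = 0; Ȟ^2 = 0


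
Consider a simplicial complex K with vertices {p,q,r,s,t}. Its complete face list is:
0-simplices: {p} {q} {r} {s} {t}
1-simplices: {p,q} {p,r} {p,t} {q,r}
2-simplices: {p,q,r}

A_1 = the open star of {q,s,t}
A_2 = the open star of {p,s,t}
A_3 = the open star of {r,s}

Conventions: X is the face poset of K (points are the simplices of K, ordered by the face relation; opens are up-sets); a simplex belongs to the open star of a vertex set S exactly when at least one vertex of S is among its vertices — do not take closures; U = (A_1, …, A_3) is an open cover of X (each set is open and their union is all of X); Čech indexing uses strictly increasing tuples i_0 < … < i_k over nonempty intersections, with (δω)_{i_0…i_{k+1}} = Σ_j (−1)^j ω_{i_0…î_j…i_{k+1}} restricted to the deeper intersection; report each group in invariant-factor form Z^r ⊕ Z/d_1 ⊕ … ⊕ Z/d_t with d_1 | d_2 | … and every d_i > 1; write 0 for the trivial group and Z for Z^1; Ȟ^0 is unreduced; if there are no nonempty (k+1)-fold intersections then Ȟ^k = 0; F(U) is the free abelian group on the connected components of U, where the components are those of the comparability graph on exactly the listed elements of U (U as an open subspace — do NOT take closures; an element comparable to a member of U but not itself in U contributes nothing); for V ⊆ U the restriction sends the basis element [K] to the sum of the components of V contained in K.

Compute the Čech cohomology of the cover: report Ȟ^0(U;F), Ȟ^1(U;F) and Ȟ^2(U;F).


Ȟ^0(U;F) ≅ Z^2, Ȟ^1(U;F) ≅ 0 and Ȟ^2(U;F) ≅ 0

nonempty overlaps:
  A1={{q},{s},{t},{p,q},{p,t},{q,r},{p,q,r}} A2={{p},{s},{t},{p,q},{p,r},{p,t},{p,q,r}} A3={{r},{s},{p,r},{q,r},{p,q,r}}
  A12={{s},{t},{p,q},{p,t},{p,q,r}} A13={{s},{q,r},{p,q,r}} A23={{s},{p,r},{p,q,r}}
  A123={{s},{p,q,r}}
components per intersection:
  A1: {{q},{p,q},{q,r},{p,q,r}} {{s}} {{t},{p,t}}
  A2: {{p},{t},{p,q},{p,r},{p,t},{p,q,r}} {{s}}
  A3: {{r},{p,r},{q,r},{p,q,r}} {{s}}
  A12: {{s}} {{t},{p,t}} {{p,q},{p,q,r}}
  A13: {{s}} {{q,r},{p,q,r}}
  A23: {{s}} {{p,r},{p,q,r}}
  A123: {{s}} {{p,q,r}}
C dims 7,7,2; δ0: rk 5, SNF 1^5; δ1: rk 2, SNF 1^2
degree 0: 7−5−0 = 2 → Ȟ^0 ≅ Z^2
degree 1: 7−2−5 = 0 → Ȟ^1 ≅ 0
degree 2: 2−0−2 = 0 → Ȟ^2 ≅ 0


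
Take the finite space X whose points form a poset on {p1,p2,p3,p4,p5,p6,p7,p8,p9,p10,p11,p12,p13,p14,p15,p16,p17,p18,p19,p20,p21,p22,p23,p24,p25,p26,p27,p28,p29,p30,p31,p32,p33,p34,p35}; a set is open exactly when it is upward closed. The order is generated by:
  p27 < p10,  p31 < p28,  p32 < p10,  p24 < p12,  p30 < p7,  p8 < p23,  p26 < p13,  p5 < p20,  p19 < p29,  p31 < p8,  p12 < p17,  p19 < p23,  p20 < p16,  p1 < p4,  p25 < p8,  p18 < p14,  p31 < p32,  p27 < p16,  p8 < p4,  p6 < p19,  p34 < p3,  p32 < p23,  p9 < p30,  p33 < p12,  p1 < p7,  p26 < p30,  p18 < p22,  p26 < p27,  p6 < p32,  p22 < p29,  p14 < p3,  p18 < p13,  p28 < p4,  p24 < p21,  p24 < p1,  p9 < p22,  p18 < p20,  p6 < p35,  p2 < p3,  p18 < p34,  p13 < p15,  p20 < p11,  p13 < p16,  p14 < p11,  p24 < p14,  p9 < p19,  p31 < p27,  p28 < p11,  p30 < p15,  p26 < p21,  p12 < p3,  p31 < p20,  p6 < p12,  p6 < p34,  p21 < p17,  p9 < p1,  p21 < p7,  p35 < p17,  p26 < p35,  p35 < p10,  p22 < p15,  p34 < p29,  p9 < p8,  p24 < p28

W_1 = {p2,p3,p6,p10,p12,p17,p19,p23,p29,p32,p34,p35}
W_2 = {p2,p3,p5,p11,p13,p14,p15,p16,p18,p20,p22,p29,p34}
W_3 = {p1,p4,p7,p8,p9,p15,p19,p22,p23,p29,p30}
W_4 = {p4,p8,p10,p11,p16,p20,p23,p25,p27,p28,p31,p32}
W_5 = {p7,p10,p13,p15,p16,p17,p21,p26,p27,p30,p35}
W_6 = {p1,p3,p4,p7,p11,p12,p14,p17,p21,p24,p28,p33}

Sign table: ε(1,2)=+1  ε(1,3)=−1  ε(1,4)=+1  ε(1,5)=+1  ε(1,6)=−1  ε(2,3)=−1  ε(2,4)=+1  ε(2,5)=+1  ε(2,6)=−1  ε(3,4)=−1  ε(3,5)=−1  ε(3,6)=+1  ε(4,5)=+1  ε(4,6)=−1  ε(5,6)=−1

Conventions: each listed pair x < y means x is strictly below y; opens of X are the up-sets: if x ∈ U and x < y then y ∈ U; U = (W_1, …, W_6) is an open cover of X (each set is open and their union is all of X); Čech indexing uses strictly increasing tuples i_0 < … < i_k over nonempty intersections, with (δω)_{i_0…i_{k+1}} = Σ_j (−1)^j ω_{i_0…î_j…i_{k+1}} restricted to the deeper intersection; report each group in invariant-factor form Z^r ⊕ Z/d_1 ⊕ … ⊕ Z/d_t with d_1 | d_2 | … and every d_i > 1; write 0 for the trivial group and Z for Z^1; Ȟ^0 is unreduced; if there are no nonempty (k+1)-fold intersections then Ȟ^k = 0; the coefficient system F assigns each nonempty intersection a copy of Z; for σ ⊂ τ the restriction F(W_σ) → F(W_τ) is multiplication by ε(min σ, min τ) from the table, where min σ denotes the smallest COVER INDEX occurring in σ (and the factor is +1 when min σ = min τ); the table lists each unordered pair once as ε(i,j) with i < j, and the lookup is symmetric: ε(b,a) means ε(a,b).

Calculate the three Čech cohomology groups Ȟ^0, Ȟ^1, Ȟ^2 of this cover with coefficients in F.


nonempty intersections:
  W12={p2,p3,p29,p34} W13={p19,p23,p29} W14={p10,p23,p32} W15={p10,p17,p35} W16={p3,p12,p17} W23={p15,p22,p29} W24={p11,p16,p20} W25={p13,p15,p16} W26={p3,p11,p14} W34={p4,p8,p23} W35={p7,p15,p30} W36={p1,p4,p7} W45={p10,p16,p27} W46={p4,p11,p28} W56={p7,p17,p21}
  W123={p29} W126={p3} W134={p23} W145={p10} W156={p17} W235={p15} W245={p16} W246={p11} W346={p4} W356={p7}
C dims 6,15,10; δ0: rk 5, SNF 1^5; δ1: rk 10, SNF 1^9·2
Ȟ^0: (6−5)−0=1 ⇒ Z
Ȟ^1: (15−10)−5=0 ⇒ 0
Ȟ^2: (10−0)−10=0 plus torsion [2] ⇒ Z/2

Ȟ^0 ≅ Z, Ȟ^1 ≅ 0 and Ȟ^2 ≅ Z/2


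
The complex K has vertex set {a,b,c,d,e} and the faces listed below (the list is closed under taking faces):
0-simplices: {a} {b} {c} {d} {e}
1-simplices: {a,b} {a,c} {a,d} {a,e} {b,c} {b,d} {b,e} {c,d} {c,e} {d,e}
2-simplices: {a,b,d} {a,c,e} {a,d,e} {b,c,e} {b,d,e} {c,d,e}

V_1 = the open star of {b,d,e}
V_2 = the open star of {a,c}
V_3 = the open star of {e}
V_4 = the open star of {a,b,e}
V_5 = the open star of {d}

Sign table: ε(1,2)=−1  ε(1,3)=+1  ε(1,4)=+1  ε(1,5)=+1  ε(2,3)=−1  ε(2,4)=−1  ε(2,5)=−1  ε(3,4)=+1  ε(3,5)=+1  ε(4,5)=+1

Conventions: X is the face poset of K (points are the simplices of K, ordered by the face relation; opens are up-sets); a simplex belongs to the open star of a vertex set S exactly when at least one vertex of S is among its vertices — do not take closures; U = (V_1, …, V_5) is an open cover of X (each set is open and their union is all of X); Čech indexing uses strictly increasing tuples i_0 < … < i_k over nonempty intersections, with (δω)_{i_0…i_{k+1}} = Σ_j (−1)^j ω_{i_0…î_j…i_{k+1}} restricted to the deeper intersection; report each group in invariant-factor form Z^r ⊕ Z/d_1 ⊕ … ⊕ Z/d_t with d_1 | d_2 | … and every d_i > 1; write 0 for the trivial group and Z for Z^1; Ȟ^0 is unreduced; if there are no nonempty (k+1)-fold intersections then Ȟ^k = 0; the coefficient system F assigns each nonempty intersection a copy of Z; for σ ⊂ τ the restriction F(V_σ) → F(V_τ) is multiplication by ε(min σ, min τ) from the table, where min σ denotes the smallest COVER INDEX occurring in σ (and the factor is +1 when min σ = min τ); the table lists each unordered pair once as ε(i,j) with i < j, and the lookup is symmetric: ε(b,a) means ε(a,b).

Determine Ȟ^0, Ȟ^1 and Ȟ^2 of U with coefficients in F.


nerve simplices:
  V1={{b},{d},{e},{a,b},{a,d},{a,e},{b,c},{b,d},{b,e},{c,d},{c,e},{d,e},{a,b,d},{a,c,e},{a,d,e},{b,c,e},{b,d,e},{c,d,e}} V2={{a},{c},{a,b},{a,c},{a,d},{a,e},{b,c},{c,d},{c,e},{a,b,d},{a,c,e},{a,d,e},{b,c,e},{c,d,e}} V3={{e},{a,e},{b,e},{c,e},{d,e},{a,c,e},{a,d,e},{b,c,e},{b,d,e},{c,d,e}} V4={{a},{b},{e},{a,b},{a,c},{a,d},{a,e},{b,c},{b,d},{b,e},{c,e},{d,e},{a,b,d},{a,c,e},{a,d,e},{b,c,e},{b,d,e},{c,d,e}} V5={{d},{a,d},{b,d},{c,d},{d,e},{a,b,d},{a,d,e},{b,d,e},{c,d,e}}
  V12={{a,b},{a,d},{a,e},{b,c},{c,d},{c,e},{a,b,d},{a,c,e},{a,d,e},{b,c,e},{c,d,e}} V13={{e},{a,e},{b,e},{c,e},{d,e},{a,c,e},{a,d,e},{b,c,e},{b,d,e},{c,d,e}} V14={{b},{e},{a,b},{a,d},{a,e},{b,c},{b,d},{b,e},{c,e},{d,e},{a,b,d},{a,c,e},{a,d,e},{b,c,e},{b,d,e},{c,d,e}} V15={{d},{a,d},{b,d},{c,d},{d,e},{a,b,d},{a,d,e},{b,d,e},{c,d,e}} V23={{a,e},{c,e},{a,c,e},{a,d,e},{b,c,e},{c,d,e}} V24={{a},{a,b},{a,c},{a,d},{a,e},{b,c},{c,e},{a,b,d},{a,c,e},{a,d,e},{b,c,e},{c,d,e}} V25={{a,d},{c,d},{a,b,d},{a,d,e},{c,d,e}} V34={{e},{a,e},{b,e},{c,e},{d,e},{a,c,e},{a,d,e},{b,c,e},{b,d,e},{c,d,e}} V35={{d,e},{a,d,e},{b,d,e},{c,d,e}} V45={{a,d},{b,d},{d,e},{a,b,d},{a,d,e},{b,d,e},{c,d,e}}
  V123={{a,e},{c,e},{a,c,e},{a,d,e},{b,c,e},{c,d,e}} V124={{a,b},{a,d},{a,e},{b,c},{c,e},{a,b,d},{a,c,e},{a,d,e},{b,c,e},{c,d,e}} V125={{a,d},{c,d},{a,b,d},{a,d,e},{c,d,e}} V134={{e},{a,e},{b,e},{c,e},{d,e},{a,c,e},{a,d,e},{b,c,e},{b,d,e},{c,d,e}} V135={{d,e},{a,d,e},{b,d,e},{c,d,e}} V145={{a,d},{b,d},{d,e},{a,b,d},{a,d,e},{b,d,e},{c,d,e}} V234={{a,e},{c,e},{a,c,e},{a,d,e},{b,c,e},{c,d,e}} V235={{a,d,e},{c,d,e}} V245={{a,d},{a,b,d},{a,d,e},{c,d,e}} V345={{d,e},{a,d,e},{b,d,e},{c,d,e}}
  V1234={{a,e},{c,e},{a,c,e},{a,d,e},{b,c,e},{c,d,e}} V1235={{a,d,e},{c,d,e}} V1245={{a,d},{a,b,d},{a,d,e},{c,d,e}} V1345={{d,e},{a,d,e},{b,d,e},{c,d,e}} V2345={{a,d,e},{c,d,e}}
  V12345={{a,d,e},{c,d,e}}
C dims 5,10,10,5; δ0: rk 4, SNF 1^4; δ1: rk 6, SNF 1^6; δ2: rk 4, SNF 1^4
degree 0: 5−4−0 = 1 → Ȟ^0 ≅ Z
degree 1: 10−6−4 = 0 → Ȟ^1 ≅ 0
degree 2: 10−4−6 = 0 → Ȟ^2 ≅ 0

Ȟ^0 ≅ Z; Ȟ^1 ≅ 0; Ȟ^2 ≅ 0


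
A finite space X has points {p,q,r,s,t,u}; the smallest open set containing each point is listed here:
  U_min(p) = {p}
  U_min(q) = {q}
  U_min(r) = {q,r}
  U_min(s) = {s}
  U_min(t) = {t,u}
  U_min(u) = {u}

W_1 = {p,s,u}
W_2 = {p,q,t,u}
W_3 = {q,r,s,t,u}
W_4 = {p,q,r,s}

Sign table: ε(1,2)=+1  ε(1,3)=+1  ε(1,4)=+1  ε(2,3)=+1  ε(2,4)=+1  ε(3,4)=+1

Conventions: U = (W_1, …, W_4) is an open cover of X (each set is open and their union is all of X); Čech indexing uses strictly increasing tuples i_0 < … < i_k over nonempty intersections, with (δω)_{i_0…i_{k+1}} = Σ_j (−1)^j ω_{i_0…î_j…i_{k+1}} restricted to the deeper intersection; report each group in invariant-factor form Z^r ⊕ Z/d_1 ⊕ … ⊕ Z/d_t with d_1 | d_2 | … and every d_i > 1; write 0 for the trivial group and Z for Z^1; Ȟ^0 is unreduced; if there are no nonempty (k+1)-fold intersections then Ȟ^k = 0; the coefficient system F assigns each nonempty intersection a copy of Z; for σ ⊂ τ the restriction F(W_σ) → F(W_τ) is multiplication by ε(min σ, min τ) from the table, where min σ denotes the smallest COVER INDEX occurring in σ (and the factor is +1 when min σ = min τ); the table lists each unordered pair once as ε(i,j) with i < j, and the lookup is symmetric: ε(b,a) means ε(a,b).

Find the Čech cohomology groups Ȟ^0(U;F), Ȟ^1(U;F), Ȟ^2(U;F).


intersection data:
  W12={p,u} W13={s,u} W14={p,s} W23={q,t,u} W24={p,q} W34={q,r,s}
  W123={u} W124={p} W134={s} W234={q}
C dims 4,6,4; δ0: rk 3, SNF 1^3; δ1: rk 3, SNF 1^3
Ȟ^0 = (4 − 3) − 0 = 1, so Ȟ^0 ≅ Z
Ȟ^1 = (6 − 3) − 3 = 0, so Ȟ^1 ≅ 0
Ȟ^2 = (4 − 0) − 3 = 1, so Ȟ^2 ≅ Z

Ȟ^0 = Z; Ȟ^1 = 0; Ȟ^2 = Z


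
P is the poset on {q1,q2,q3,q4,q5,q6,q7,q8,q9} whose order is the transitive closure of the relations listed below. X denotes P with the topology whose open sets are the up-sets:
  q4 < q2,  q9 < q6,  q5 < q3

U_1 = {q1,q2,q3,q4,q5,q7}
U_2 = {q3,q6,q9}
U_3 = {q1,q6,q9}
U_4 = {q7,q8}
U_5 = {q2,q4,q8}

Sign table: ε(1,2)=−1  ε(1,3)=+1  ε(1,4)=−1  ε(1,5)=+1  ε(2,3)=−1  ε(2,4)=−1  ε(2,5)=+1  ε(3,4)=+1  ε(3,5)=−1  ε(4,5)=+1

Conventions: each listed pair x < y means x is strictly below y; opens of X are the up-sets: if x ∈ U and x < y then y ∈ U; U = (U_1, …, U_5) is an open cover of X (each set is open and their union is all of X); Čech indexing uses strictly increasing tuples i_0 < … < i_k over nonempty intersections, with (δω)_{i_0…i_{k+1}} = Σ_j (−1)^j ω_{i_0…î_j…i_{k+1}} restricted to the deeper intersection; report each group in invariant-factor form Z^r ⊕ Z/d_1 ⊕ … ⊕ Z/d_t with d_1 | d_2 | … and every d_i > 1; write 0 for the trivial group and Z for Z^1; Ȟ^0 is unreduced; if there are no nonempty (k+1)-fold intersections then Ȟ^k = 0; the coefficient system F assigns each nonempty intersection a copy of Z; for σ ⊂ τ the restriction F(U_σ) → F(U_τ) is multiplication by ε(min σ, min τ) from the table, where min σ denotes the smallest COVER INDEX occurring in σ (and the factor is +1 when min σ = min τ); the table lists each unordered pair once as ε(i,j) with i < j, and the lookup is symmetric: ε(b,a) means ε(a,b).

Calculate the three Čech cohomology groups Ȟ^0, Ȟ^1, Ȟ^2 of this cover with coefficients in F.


Ȟ^0 = 0,  Ȟ^1 = Z ⊕ Z/2,  Ȟ^2 = 0

nerve of the cover:
  U12={q3} U13={q1} U14={q7} U15={q2,q4} U23={q6,q9} U45={q8}
C dims 5,6; δ0: rk 5, SNF 1^4·2
Ȟ^0 = (5 − 5) − 0 = 0, so Ȟ^0 ≅ 0
Ȟ^1 = (6 − 0) − 5 = 1 plus torsion [2], so Ȟ^1 ≅ Z ⊕ Z/2
Ȟ^2 = (0 − 0) − 0 = 0, so Ȟ^2 ≅ 0
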